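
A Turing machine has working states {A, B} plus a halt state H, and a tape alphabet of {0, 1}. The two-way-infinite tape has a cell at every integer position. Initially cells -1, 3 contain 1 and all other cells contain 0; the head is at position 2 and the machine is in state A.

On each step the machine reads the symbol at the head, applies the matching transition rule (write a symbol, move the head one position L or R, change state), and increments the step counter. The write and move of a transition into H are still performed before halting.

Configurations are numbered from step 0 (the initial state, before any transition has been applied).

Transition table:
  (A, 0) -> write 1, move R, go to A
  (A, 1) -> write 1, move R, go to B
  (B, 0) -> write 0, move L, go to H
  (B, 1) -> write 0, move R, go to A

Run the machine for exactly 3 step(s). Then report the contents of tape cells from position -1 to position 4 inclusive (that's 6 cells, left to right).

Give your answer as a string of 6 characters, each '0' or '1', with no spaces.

Answer: 100110

Derivation:
Step 1: in state A at pos 2, read 0 -> (A,0)->write 1,move R,goto A. Now: state=A, head=3, tape[-2..4]=0100110 (head:      ^)
Step 2: in state A at pos 3, read 1 -> (A,1)->write 1,move R,goto B. Now: state=B, head=4, tape[-2..5]=01001100 (head:       ^)
Step 3: in state B at pos 4, read 0 -> (B,0)->write 0,move L,goto H. Now: state=H, head=3, tape[-2..5]=01001100 (head:      ^)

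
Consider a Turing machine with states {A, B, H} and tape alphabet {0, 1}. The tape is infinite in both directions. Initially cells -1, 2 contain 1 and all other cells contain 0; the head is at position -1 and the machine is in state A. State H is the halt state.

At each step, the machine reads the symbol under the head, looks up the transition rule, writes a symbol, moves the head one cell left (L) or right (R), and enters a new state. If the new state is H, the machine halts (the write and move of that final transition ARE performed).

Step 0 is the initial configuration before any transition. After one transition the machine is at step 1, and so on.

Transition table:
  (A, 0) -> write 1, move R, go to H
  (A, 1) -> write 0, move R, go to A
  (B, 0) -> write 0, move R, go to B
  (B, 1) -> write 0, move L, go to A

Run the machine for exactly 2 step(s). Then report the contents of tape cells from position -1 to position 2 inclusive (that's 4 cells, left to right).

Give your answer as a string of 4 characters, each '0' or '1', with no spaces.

Answer: 0101

Derivation:
Step 1: in state A at pos -1, read 1 -> (A,1)->write 0,move R,goto A. Now: state=A, head=0, tape[-2..3]=000010 (head:   ^)
Step 2: in state A at pos 0, read 0 -> (A,0)->write 1,move R,goto H. Now: state=H, head=1, tape[-2..3]=001010 (head:    ^)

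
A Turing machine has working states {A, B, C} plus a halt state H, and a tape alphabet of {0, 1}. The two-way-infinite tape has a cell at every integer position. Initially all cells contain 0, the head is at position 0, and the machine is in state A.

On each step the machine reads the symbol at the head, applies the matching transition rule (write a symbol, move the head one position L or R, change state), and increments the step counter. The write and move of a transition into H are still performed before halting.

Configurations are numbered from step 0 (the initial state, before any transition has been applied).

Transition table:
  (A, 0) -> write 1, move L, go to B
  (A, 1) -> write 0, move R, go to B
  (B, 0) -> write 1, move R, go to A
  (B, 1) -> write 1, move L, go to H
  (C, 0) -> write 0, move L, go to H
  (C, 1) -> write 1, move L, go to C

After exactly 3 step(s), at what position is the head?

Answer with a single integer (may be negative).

Step 1: in state A at pos 0, read 0 -> (A,0)->write 1,move L,goto B. Now: state=B, head=-1, tape[-2..1]=0010 (head:  ^)
Step 2: in state B at pos -1, read 0 -> (B,0)->write 1,move R,goto A. Now: state=A, head=0, tape[-2..1]=0110 (head:   ^)
Step 3: in state A at pos 0, read 1 -> (A,1)->write 0,move R,goto B. Now: state=B, head=1, tape[-2..2]=01000 (head:    ^)

Answer: 1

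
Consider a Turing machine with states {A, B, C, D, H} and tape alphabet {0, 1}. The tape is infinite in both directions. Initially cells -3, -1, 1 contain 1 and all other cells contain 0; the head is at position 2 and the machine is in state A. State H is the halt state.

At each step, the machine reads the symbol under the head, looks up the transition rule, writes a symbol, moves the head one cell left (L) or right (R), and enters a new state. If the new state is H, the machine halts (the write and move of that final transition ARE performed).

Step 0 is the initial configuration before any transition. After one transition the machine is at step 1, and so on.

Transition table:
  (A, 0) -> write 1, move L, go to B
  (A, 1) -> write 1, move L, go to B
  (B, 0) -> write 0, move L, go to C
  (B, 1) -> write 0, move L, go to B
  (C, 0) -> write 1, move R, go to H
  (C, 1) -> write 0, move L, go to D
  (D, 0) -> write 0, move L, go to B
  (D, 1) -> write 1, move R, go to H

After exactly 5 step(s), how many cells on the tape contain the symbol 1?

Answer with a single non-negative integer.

Answer: 2

Derivation:
Step 1: in state A at pos 2, read 0 -> (A,0)->write 1,move L,goto B. Now: state=B, head=1, tape[-4..3]=01010110 (head:      ^)
Step 2: in state B at pos 1, read 1 -> (B,1)->write 0,move L,goto B. Now: state=B, head=0, tape[-4..3]=01010010 (head:     ^)
Step 3: in state B at pos 0, read 0 -> (B,0)->write 0,move L,goto C. Now: state=C, head=-1, tape[-4..3]=01010010 (head:    ^)
Step 4: in state C at pos -1, read 1 -> (C,1)->write 0,move L,goto D. Now: state=D, head=-2, tape[-4..3]=01000010 (head:   ^)
Step 5: in state D at pos -2, read 0 -> (D,0)->write 0,move L,goto B. Now: state=B, head=-3, tape[-4..3]=01000010 (head:  ^)
Cells containing 1 after step 5: {-3, 2} -> 2 cell(s)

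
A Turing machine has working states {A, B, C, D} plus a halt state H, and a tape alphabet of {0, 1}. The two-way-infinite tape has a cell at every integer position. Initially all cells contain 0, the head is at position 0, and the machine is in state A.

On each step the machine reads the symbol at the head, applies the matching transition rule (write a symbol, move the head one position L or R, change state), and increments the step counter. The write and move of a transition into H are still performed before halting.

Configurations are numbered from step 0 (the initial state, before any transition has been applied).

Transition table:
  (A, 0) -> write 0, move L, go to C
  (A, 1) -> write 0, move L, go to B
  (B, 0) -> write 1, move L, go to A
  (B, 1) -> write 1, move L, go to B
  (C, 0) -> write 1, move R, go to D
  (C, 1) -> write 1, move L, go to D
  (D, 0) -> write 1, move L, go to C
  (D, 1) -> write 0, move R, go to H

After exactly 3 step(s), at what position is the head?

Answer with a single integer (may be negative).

Answer: -1

Derivation:
Step 1: in state A at pos 0, read 0 -> (A,0)->write 0,move L,goto C. Now: state=C, head=-1, tape[-2..1]=0000 (head:  ^)
Step 2: in state C at pos -1, read 0 -> (C,0)->write 1,move R,goto D. Now: state=D, head=0, tape[-2..1]=0100 (head:   ^)
Step 3: in state D at pos 0, read 0 -> (D,0)->write 1,move L,goto C. Now: state=C, head=-1, tape[-2..1]=0110 (head:  ^)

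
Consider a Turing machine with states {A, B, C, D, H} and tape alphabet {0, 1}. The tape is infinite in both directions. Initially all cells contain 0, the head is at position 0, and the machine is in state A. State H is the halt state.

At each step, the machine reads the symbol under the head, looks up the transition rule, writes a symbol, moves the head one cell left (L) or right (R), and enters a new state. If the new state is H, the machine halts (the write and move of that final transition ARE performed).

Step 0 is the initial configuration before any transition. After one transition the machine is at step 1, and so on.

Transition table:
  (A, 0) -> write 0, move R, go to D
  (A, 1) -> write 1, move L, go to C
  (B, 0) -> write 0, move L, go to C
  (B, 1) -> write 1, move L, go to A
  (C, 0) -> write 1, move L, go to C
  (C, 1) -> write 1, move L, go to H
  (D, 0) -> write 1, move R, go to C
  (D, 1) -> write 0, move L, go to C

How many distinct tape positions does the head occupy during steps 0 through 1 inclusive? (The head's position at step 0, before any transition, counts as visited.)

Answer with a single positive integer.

Answer: 2

Derivation:
Step 1: in state A at pos 0, read 0 -> (A,0)->write 0,move R,goto D. Now: state=D, head=1, tape[-1..2]=0000 (head:   ^)
Head positions at steps 0..1: starting at 0, distinct positions visited = {0, 1} -> 2 position(s)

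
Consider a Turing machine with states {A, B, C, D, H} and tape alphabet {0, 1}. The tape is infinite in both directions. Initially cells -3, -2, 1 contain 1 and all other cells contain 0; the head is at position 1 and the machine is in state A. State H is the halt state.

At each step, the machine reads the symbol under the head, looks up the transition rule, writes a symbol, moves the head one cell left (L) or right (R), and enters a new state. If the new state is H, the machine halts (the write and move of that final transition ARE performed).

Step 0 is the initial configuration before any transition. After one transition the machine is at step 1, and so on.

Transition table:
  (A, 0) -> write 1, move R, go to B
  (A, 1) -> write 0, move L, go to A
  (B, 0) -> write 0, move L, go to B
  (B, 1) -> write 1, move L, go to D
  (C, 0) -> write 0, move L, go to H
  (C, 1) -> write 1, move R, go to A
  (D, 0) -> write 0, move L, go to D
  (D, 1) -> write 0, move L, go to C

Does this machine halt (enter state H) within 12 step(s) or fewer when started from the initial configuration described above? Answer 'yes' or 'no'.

Answer: yes

Derivation:
Step 1: in state A at pos 1, read 1 -> (A,1)->write 0,move L,goto A. Now: state=A, head=0, tape[-4..2]=0110000 (head:     ^)
Step 2: in state A at pos 0, read 0 -> (A,0)->write 1,move R,goto B. Now: state=B, head=1, tape[-4..2]=0110100 (head:      ^)
Step 3: in state B at pos 1, read 0 -> (B,0)->write 0,move L,goto B. Now: state=B, head=0, tape[-4..2]=0110100 (head:     ^)
Step 4: in state B at pos 0, read 1 -> (B,1)->write 1,move L,goto D. Now: state=D, head=-1, tape[-4..2]=0110100 (head:    ^)
Step 5: in state D at pos -1, read 0 -> (D,0)->write 0,move L,goto D. Now: state=D, head=-2, tape[-4..2]=0110100 (head:   ^)
Step 6: in state D at pos -2, read 1 -> (D,1)->write 0,move L,goto C. Now: state=C, head=-3, tape[-4..2]=0100100 (head:  ^)
Step 7: in state C at pos -3, read 1 -> (C,1)->write 1,move R,goto A. Now: state=A, head=-2, tape[-4..2]=0100100 (head:   ^)
Step 8: in state A at pos -2, read 0 -> (A,0)->write 1,move R,goto B. Now: state=B, head=-1, tape[-4..2]=0110100 (head:    ^)
Step 9: in state B at pos -1, read 0 -> (B,0)->write 0,move L,goto B. Now: state=B, head=-2, tape[-4..2]=0110100 (head:   ^)
Step 10: in state B at pos -2, read 1 -> (B,1)->write 1,move L,goto D. Now: state=D, head=-3, tape[-4..2]=0110100 (head:  ^)
Step 11: in state D at pos -3, read 1 -> (D,1)->write 0,move L,goto C. Now: state=C, head=-4, tape[-5..2]=00010100 (head:  ^)
Step 12: in state C at pos -4, read 0 -> (C,0)->write 0,move L,goto H. Now: state=H, head=-5, tape[-6..2]=000010100 (head:  ^)
State H reached at step 12; 12 <= 12 -> yes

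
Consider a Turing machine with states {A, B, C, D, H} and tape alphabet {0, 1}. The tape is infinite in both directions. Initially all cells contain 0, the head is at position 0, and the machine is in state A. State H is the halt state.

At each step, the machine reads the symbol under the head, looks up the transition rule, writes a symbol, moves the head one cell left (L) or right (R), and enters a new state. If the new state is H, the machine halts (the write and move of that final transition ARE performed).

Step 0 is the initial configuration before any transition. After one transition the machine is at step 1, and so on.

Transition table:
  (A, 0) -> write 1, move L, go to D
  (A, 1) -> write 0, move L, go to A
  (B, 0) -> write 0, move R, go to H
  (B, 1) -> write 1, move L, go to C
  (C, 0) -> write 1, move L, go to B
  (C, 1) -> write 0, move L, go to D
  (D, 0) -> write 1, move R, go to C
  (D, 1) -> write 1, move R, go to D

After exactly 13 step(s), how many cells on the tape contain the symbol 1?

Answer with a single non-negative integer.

Step 1: in state A at pos 0, read 0 -> (A,0)->write 1,move L,goto D. Now: state=D, head=-1, tape[-2..1]=0010 (head:  ^)
Step 2: in state D at pos -1, read 0 -> (D,0)->write 1,move R,goto C. Now: state=C, head=0, tape[-2..1]=0110 (head:   ^)
Step 3: in state C at pos 0, read 1 -> (C,1)->write 0,move L,goto D. Now: state=D, head=-1, tape[-2..1]=0100 (head:  ^)
Step 4: in state D at pos -1, read 1 -> (D,1)->write 1,move R,goto D. Now: state=D, head=0, tape[-2..1]=0100 (head:   ^)
Step 5: in state D at pos 0, read 0 -> (D,0)->write 1,move R,goto C. Now: state=C, head=1, tape[-2..2]=01100 (head:    ^)
Step 6: in state C at pos 1, read 0 -> (C,0)->write 1,move L,goto B. Now: state=B, head=0, tape[-2..2]=01110 (head:   ^)
Step 7: in state B at pos 0, read 1 -> (B,1)->write 1,move L,goto C. Now: state=C, head=-1, tape[-2..2]=01110 (head:  ^)
Step 8: in state C at pos -1, read 1 -> (C,1)->write 0,move L,goto D. Now: state=D, head=-2, tape[-3..2]=000110 (head:  ^)
Step 9: in state D at pos -2, read 0 -> (D,0)->write 1,move R,goto C. Now: state=C, head=-1, tape[-3..2]=010110 (head:   ^)
Step 10: in state C at pos -1, read 0 -> (C,0)->write 1,move L,goto B. Now: state=B, head=-2, tape[-3..2]=011110 (head:  ^)
Step 11: in state B at pos -2, read 1 -> (B,1)->write 1,move L,goto C. Now: state=C, head=-3, tape[-4..2]=0011110 (head:  ^)
Step 12: in state C at pos -3, read 0 -> (C,0)->write 1,move L,goto B. Now: state=B, head=-4, tape[-5..2]=00111110 (head:  ^)
Step 13: in state B at pos -4, read 0 -> (B,0)->write 0,move R,goto H. Now: state=H, head=-3, tape[-5..2]=00111110 (head:   ^)
Cells containing 1 after step 13: {-3, -2, -1, 0, 1} -> 5 cell(s)

Answer: 5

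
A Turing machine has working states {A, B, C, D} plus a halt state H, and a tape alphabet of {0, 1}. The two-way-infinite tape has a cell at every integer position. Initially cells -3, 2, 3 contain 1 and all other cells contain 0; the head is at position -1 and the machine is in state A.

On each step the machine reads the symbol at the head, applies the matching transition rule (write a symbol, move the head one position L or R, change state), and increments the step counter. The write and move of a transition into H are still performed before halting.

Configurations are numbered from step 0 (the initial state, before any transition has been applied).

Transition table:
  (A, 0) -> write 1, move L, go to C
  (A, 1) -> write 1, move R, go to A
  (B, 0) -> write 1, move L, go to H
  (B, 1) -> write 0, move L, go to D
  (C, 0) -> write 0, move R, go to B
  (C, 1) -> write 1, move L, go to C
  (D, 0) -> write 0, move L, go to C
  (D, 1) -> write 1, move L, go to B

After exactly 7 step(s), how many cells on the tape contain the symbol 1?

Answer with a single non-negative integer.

Step 1: in state A at pos -1, read 0 -> (A,0)->write 1,move L,goto C. Now: state=C, head=-2, tape[-4..4]=010100110 (head:   ^)
Step 2: in state C at pos -2, read 0 -> (C,0)->write 0,move R,goto B. Now: state=B, head=-1, tape[-4..4]=010100110 (head:    ^)
Step 3: in state B at pos -1, read 1 -> (B,1)->write 0,move L,goto D. Now: state=D, head=-2, tape[-4..4]=010000110 (head:   ^)
Step 4: in state D at pos -2, read 0 -> (D,0)->write 0,move L,goto C. Now: state=C, head=-3, tape[-4..4]=010000110 (head:  ^)
Step 5: in state C at pos -3, read 1 -> (C,1)->write 1,move L,goto C. Now: state=C, head=-4, tape[-5..4]=0010000110 (head:  ^)
Step 6: in state C at pos -4, read 0 -> (C,0)->write 0,move R,goto B. Now: state=B, head=-3, tape[-5..4]=0010000110 (head:   ^)
Step 7: in state B at pos -3, read 1 -> (B,1)->write 0,move L,goto D. Now: state=D, head=-4, tape[-5..4]=0000000110 (head:  ^)
Cells containing 1 after step 7: {2, 3} -> 2 cell(s)

Answer: 2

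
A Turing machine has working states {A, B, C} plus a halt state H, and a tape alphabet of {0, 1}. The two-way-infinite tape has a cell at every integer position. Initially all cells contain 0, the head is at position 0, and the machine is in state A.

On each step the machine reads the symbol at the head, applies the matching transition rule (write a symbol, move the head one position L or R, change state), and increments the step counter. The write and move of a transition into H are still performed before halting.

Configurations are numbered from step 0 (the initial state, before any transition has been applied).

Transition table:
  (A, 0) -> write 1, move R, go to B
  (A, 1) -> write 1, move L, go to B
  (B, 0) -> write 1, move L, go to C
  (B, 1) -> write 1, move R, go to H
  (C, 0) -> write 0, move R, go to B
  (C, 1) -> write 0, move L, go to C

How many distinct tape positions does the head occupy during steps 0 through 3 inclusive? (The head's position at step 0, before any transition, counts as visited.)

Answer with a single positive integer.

Step 1: in state A at pos 0, read 0 -> (A,0)->write 1,move R,goto B. Now: state=B, head=1, tape[-1..2]=0100 (head:   ^)
Step 2: in state B at pos 1, read 0 -> (B,0)->write 1,move L,goto C. Now: state=C, head=0, tape[-1..2]=0110 (head:  ^)
Step 3: in state C at pos 0, read 1 -> (C,1)->write 0,move L,goto C. Now: state=C, head=-1, tape[-2..2]=00010 (head:  ^)
Head positions at steps 0..3: starting at 0, distinct positions visited = {-1, 0, 1} -> 3 position(s)

Answer: 3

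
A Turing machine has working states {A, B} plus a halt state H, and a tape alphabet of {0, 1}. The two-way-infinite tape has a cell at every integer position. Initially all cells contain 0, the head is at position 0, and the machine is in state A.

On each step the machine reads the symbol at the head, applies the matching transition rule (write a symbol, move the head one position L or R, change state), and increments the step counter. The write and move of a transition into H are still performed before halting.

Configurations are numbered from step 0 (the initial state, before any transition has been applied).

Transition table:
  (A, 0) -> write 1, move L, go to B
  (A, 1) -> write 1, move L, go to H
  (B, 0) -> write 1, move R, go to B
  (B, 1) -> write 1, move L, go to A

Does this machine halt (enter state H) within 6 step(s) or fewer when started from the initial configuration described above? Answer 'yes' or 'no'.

Step 1: in state A at pos 0, read 0 -> (A,0)->write 1,move L,goto B. Now: state=B, head=-1, tape[-2..1]=0010 (head:  ^)
Step 2: in state B at pos -1, read 0 -> (B,0)->write 1,move R,goto B. Now: state=B, head=0, tape[-2..1]=0110 (head:   ^)
Step 3: in state B at pos 0, read 1 -> (B,1)->write 1,move L,goto A. Now: state=A, head=-1, tape[-2..1]=0110 (head:  ^)
Step 4: in state A at pos -1, read 1 -> (A,1)->write 1,move L,goto H. Now: state=H, head=-2, tape[-3..1]=00110 (head:  ^)
State H reached at step 4; 4 <= 6 -> yes

Answer: yes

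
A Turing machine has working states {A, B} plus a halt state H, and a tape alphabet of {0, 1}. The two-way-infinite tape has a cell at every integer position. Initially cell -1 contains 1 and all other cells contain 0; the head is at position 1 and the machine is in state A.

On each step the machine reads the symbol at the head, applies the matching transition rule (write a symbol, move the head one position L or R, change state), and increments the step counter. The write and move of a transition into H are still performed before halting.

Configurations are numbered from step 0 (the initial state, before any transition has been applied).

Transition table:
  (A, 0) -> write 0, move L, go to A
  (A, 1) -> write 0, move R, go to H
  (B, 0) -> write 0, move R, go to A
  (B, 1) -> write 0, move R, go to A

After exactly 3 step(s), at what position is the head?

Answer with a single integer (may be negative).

Answer: 0

Derivation:
Step 1: in state A at pos 1, read 0 -> (A,0)->write 0,move L,goto A. Now: state=A, head=0, tape[-2..2]=01000 (head:   ^)
Step 2: in state A at pos 0, read 0 -> (A,0)->write 0,move L,goto A. Now: state=A, head=-1, tape[-2..2]=01000 (head:  ^)
Step 3: in state A at pos -1, read 1 -> (A,1)->write 0,move R,goto H. Now: state=H, head=0, tape[-2..2]=00000 (head:   ^)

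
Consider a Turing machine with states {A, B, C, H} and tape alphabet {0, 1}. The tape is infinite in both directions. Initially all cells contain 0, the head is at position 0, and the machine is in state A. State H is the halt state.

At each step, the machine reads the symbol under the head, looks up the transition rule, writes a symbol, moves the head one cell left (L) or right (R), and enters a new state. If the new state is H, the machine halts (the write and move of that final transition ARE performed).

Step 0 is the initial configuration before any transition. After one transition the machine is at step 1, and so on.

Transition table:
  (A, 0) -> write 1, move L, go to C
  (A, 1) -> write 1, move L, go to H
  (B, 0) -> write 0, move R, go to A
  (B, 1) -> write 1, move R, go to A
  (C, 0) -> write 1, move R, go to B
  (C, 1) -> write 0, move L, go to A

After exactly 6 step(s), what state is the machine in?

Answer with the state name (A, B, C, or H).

Answer: H

Derivation:
Step 1: in state A at pos 0, read 0 -> (A,0)->write 1,move L,goto C. Now: state=C, head=-1, tape[-2..1]=0010 (head:  ^)
Step 2: in state C at pos -1, read 0 -> (C,0)->write 1,move R,goto B. Now: state=B, head=0, tape[-2..1]=0110 (head:   ^)
Step 3: in state B at pos 0, read 1 -> (B,1)->write 1,move R,goto A. Now: state=A, head=1, tape[-2..2]=01100 (head:    ^)
Step 4: in state A at pos 1, read 0 -> (A,0)->write 1,move L,goto C. Now: state=C, head=0, tape[-2..2]=01110 (head:   ^)
Step 5: in state C at pos 0, read 1 -> (C,1)->write 0,move L,goto A. Now: state=A, head=-1, tape[-2..2]=01010 (head:  ^)
Step 6: in state A at pos -1, read 1 -> (A,1)->write 1,move L,goto H. Now: state=H, head=-2, tape[-3..2]=001010 (head:  ^)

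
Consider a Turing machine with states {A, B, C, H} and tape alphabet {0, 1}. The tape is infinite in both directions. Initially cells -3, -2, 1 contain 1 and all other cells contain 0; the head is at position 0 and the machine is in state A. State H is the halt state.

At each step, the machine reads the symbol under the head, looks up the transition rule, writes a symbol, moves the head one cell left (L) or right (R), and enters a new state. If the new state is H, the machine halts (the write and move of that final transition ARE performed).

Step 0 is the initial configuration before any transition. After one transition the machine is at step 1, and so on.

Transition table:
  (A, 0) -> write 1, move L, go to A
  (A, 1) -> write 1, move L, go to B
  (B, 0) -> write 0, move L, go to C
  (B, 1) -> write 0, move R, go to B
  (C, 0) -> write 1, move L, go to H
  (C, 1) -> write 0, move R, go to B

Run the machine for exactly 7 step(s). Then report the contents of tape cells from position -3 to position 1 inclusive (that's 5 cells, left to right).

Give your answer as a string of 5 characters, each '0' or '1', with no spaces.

Step 1: in state A at pos 0, read 0 -> (A,0)->write 1,move L,goto A. Now: state=A, head=-1, tape[-4..2]=0110110 (head:    ^)
Step 2: in state A at pos -1, read 0 -> (A,0)->write 1,move L,goto A. Now: state=A, head=-2, tape[-4..2]=0111110 (head:   ^)
Step 3: in state A at pos -2, read 1 -> (A,1)->write 1,move L,goto B. Now: state=B, head=-3, tape[-4..2]=0111110 (head:  ^)
Step 4: in state B at pos -3, read 1 -> (B,1)->write 0,move R,goto B. Now: state=B, head=-2, tape[-4..2]=0011110 (head:   ^)
Step 5: in state B at pos -2, read 1 -> (B,1)->write 0,move R,goto B. Now: state=B, head=-1, tape[-4..2]=0001110 (head:    ^)
Step 6: in state B at pos -1, read 1 -> (B,1)->write 0,move R,goto B. Now: state=B, head=0, tape[-4..2]=0000110 (head:     ^)
Step 7: in state B at pos 0, read 1 -> (B,1)->write 0,move R,goto B. Now: state=B, head=1, tape[-4..2]=0000010 (head:      ^)

Answer: 00001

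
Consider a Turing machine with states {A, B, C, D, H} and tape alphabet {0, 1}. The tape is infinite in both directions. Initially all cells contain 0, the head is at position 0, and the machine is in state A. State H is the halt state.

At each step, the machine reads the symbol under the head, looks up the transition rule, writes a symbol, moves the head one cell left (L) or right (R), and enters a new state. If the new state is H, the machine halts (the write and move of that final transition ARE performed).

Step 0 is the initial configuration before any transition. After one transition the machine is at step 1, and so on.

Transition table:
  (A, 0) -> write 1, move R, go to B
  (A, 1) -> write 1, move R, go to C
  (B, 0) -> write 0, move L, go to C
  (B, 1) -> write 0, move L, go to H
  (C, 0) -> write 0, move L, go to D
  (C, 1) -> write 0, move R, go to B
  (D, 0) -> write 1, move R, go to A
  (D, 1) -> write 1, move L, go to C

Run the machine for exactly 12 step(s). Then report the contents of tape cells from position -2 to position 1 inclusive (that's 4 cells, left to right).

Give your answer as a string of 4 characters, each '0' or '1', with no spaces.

Step 1: in state A at pos 0, read 0 -> (A,0)->write 1,move R,goto B. Now: state=B, head=1, tape[-1..2]=0100 (head:   ^)
Step 2: in state B at pos 1, read 0 -> (B,0)->write 0,move L,goto C. Now: state=C, head=0, tape[-1..2]=0100 (head:  ^)
Step 3: in state C at pos 0, read 1 -> (C,1)->write 0,move R,goto B. Now: state=B, head=1, tape[-1..2]=0000 (head:   ^)
Step 4: in state B at pos 1, read 0 -> (B,0)->write 0,move L,goto C. Now: state=C, head=0, tape[-1..2]=0000 (head:  ^)
Step 5: in state C at pos 0, read 0 -> (C,0)->write 0,move L,goto D. Now: state=D, head=-1, tape[-2..2]=00000 (head:  ^)
Step 6: in state D at pos -1, read 0 -> (D,0)->write 1,move R,goto A. Now: state=A, head=0, tape[-2..2]=01000 (head:   ^)
Step 7: in state A at pos 0, read 0 -> (A,0)->write 1,move R,goto B. Now: state=B, head=1, tape[-2..2]=01100 (head:    ^)
Step 8: in state B at pos 1, read 0 -> (B,0)->write 0,move L,goto C. Now: state=C, head=0, tape[-2..2]=01100 (head:   ^)
Step 9: in state C at pos 0, read 1 -> (C,1)->write 0,move R,goto B. Now: state=B, head=1, tape[-2..2]=01000 (head:    ^)
Step 10: in state B at pos 1, read 0 -> (B,0)->write 0,move L,goto C. Now: state=C, head=0, tape[-2..2]=01000 (head:   ^)
Step 11: in state C at pos 0, read 0 -> (C,0)->write 0,move L,goto D. Now: state=D, head=-1, tape[-2..2]=01000 (head:  ^)
Step 12: in state D at pos -1, read 1 -> (D,1)->write 1,move L,goto C. Now: state=C, head=-2, tape[-3..2]=001000 (head:  ^)

Answer: 0100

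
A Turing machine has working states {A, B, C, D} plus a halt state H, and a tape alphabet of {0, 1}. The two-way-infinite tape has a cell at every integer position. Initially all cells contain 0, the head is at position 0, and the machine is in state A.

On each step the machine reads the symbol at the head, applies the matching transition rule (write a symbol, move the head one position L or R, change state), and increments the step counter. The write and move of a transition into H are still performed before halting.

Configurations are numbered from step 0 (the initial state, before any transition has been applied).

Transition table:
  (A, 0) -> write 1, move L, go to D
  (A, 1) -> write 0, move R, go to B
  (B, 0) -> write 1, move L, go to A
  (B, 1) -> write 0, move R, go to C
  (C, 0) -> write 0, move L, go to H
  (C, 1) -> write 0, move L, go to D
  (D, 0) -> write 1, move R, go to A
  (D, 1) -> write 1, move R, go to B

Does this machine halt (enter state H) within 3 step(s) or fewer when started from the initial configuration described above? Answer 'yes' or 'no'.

Answer: no

Derivation:
Step 1: in state A at pos 0, read 0 -> (A,0)->write 1,move L,goto D. Now: state=D, head=-1, tape[-2..1]=0010 (head:  ^)
Step 2: in state D at pos -1, read 0 -> (D,0)->write 1,move R,goto A. Now: state=A, head=0, tape[-2..1]=0110 (head:   ^)
Step 3: in state A at pos 0, read 1 -> (A,1)->write 0,move R,goto B. Now: state=B, head=1, tape[-2..2]=01000 (head:    ^)
After 3 step(s): state = B (not H) -> not halted within 3 -> no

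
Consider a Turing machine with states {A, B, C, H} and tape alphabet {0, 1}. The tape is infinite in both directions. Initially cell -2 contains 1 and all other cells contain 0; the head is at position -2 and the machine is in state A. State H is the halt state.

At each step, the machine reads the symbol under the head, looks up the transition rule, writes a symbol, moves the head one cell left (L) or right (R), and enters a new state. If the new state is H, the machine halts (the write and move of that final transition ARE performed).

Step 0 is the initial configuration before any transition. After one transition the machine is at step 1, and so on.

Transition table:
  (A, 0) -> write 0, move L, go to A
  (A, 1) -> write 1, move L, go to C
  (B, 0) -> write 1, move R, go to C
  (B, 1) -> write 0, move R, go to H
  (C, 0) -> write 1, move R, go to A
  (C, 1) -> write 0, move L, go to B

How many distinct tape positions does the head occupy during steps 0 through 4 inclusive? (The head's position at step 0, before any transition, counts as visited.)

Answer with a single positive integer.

Answer: 3

Derivation:
Step 1: in state A at pos -2, read 1 -> (A,1)->write 1,move L,goto C. Now: state=C, head=-3, tape[-4..-1]=0010 (head:  ^)
Step 2: in state C at pos -3, read 0 -> (C,0)->write 1,move R,goto A. Now: state=A, head=-2, tape[-4..-1]=0110 (head:   ^)
Step 3: in state A at pos -2, read 1 -> (A,1)->write 1,move L,goto C. Now: state=C, head=-3, tape[-4..-1]=0110 (head:  ^)
Step 4: in state C at pos -3, read 1 -> (C,1)->write 0,move L,goto B. Now: state=B, head=-4, tape[-5..-1]=00010 (head:  ^)
Head positions at steps 0..4: starting at -2, distinct positions visited = {-4, -3, -2} -> 3 position(s)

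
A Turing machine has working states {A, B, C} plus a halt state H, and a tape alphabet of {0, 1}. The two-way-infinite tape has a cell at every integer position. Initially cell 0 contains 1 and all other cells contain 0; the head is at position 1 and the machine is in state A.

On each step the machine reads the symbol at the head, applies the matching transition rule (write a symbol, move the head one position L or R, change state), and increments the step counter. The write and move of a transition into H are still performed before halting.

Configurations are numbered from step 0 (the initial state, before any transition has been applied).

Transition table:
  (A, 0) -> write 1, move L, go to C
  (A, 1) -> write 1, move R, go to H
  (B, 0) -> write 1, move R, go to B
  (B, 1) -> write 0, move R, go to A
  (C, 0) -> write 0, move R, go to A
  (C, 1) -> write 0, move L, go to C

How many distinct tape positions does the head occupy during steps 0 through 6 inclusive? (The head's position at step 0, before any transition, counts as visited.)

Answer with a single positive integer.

Step 1: in state A at pos 1, read 0 -> (A,0)->write 1,move L,goto C. Now: state=C, head=0, tape[-1..2]=0110 (head:  ^)
Step 2: in state C at pos 0, read 1 -> (C,1)->write 0,move L,goto C. Now: state=C, head=-1, tape[-2..2]=00010 (head:  ^)
Step 3: in state C at pos -1, read 0 -> (C,0)->write 0,move R,goto A. Now: state=A, head=0, tape[-2..2]=00010 (head:   ^)
Step 4: in state A at pos 0, read 0 -> (A,0)->write 1,move L,goto C. Now: state=C, head=-1, tape[-2..2]=00110 (head:  ^)
Step 5: in state C at pos -1, read 0 -> (C,0)->write 0,move R,goto A. Now: state=A, head=0, tape[-2..2]=00110 (head:   ^)
Step 6: in state A at pos 0, read 1 -> (A,1)->write 1,move R,goto H. Now: state=H, head=1, tape[-2..2]=00110 (head:    ^)
Head positions at steps 0..6: starting at 1, distinct positions visited = {-1, 0, 1} -> 3 position(s)

Answer: 3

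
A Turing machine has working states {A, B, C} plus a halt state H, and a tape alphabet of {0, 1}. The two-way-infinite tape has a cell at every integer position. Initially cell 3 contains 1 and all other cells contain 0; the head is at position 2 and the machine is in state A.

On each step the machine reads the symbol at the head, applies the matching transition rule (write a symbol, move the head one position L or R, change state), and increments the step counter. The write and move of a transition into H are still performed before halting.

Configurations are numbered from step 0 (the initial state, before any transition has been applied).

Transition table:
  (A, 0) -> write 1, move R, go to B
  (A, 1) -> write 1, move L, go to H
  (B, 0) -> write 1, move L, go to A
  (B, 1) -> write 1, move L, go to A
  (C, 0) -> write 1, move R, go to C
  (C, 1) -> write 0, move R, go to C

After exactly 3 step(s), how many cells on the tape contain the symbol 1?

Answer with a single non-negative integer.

Answer: 2

Derivation:
Step 1: in state A at pos 2, read 0 -> (A,0)->write 1,move R,goto B. Now: state=B, head=3, tape[1..4]=0110 (head:   ^)
Step 2: in state B at pos 3, read 1 -> (B,1)->write 1,move L,goto A. Now: state=A, head=2, tape[1..4]=0110 (head:  ^)
Step 3: in state A at pos 2, read 1 -> (A,1)->write 1,move L,goto H. Now: state=H, head=1, tape[0..4]=00110 (head:  ^)
Cells containing 1 after step 3: {2, 3} -> 2 cell(s)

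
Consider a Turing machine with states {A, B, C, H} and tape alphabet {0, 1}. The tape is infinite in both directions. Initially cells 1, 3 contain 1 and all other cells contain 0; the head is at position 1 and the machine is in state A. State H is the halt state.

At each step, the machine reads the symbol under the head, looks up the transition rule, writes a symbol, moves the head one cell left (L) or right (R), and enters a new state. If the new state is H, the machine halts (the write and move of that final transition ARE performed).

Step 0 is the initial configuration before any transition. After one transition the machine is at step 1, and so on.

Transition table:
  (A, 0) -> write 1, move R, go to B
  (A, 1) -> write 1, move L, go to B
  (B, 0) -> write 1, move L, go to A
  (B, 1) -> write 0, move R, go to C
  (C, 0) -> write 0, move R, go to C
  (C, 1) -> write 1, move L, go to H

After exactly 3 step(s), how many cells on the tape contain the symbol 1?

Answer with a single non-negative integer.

Step 1: in state A at pos 1, read 1 -> (A,1)->write 1,move L,goto B. Now: state=B, head=0, tape[-1..4]=001010 (head:  ^)
Step 2: in state B at pos 0, read 0 -> (B,0)->write 1,move L,goto A. Now: state=A, head=-1, tape[-2..4]=0011010 (head:  ^)
Step 3: in state A at pos -1, read 0 -> (A,0)->write 1,move R,goto B. Now: state=B, head=0, tape[-2..4]=0111010 (head:   ^)
Cells containing 1 after step 3: {-1, 0, 1, 3} -> 4 cell(s)

Answer: 4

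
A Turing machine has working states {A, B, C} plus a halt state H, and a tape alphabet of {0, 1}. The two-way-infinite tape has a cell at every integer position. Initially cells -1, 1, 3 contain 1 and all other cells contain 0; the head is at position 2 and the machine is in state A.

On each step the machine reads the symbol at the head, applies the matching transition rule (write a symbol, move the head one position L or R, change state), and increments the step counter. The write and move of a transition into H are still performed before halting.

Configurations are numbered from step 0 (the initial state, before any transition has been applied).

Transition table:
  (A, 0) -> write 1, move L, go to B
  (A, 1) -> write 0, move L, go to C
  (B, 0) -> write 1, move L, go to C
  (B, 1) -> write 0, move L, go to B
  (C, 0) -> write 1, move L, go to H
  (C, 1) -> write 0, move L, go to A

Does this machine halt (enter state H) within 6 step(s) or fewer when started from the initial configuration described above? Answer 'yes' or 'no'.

Answer: no

Derivation:
Step 1: in state A at pos 2, read 0 -> (A,0)->write 1,move L,goto B. Now: state=B, head=1, tape[-2..4]=0101110 (head:    ^)
Step 2: in state B at pos 1, read 1 -> (B,1)->write 0,move L,goto B. Now: state=B, head=0, tape[-2..4]=0100110 (head:   ^)
Step 3: in state B at pos 0, read 0 -> (B,0)->write 1,move L,goto C. Now: state=C, head=-1, tape[-2..4]=0110110 (head:  ^)
Step 4: in state C at pos -1, read 1 -> (C,1)->write 0,move L,goto A. Now: state=A, head=-2, tape[-3..4]=00010110 (head:  ^)
Step 5: in state A at pos -2, read 0 -> (A,0)->write 1,move L,goto B. Now: state=B, head=-3, tape[-4..4]=001010110 (head:  ^)
Step 6: in state B at pos -3, read 0 -> (B,0)->write 1,move L,goto C. Now: state=C, head=-4, tape[-5..4]=0011010110 (head:  ^)
After 6 step(s): state = C (not H) -> not halted within 6 -> no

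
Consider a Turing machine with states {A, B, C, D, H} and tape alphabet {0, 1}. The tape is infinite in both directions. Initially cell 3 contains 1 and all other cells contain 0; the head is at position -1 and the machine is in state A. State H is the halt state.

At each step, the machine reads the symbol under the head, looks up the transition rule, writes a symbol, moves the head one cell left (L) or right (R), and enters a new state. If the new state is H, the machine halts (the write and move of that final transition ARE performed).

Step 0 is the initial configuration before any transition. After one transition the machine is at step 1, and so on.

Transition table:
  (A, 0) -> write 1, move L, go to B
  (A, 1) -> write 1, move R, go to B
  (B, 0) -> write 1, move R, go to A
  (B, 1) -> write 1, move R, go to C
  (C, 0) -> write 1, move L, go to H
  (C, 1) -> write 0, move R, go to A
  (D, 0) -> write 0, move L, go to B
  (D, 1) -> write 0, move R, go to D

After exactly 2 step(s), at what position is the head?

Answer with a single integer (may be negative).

Step 1: in state A at pos -1, read 0 -> (A,0)->write 1,move L,goto B. Now: state=B, head=-2, tape[-3..4]=00100010 (head:  ^)
Step 2: in state B at pos -2, read 0 -> (B,0)->write 1,move R,goto A. Now: state=A, head=-1, tape[-3..4]=01100010 (head:   ^)

Answer: -1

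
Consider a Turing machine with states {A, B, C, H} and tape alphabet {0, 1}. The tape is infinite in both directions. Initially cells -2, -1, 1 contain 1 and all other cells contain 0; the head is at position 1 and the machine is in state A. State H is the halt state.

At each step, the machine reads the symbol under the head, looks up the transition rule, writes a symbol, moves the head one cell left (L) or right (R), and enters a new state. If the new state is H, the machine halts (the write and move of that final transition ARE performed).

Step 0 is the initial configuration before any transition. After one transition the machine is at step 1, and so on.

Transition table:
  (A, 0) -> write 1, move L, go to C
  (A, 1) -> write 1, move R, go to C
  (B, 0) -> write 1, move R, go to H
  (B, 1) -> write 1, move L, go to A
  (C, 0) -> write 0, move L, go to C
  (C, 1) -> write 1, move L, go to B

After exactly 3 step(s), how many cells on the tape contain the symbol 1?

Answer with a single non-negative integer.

Answer: 3

Derivation:
Step 1: in state A at pos 1, read 1 -> (A,1)->write 1,move R,goto C. Now: state=C, head=2, tape[-3..3]=0110100 (head:      ^)
Step 2: in state C at pos 2, read 0 -> (C,0)->write 0,move L,goto C. Now: state=C, head=1, tape[-3..3]=0110100 (head:     ^)
Step 3: in state C at pos 1, read 1 -> (C,1)->write 1,move L,goto B. Now: state=B, head=0, tape[-3..3]=0110100 (head:    ^)
Cells containing 1 after step 3: {-2, -1, 1} -> 3 cell(s)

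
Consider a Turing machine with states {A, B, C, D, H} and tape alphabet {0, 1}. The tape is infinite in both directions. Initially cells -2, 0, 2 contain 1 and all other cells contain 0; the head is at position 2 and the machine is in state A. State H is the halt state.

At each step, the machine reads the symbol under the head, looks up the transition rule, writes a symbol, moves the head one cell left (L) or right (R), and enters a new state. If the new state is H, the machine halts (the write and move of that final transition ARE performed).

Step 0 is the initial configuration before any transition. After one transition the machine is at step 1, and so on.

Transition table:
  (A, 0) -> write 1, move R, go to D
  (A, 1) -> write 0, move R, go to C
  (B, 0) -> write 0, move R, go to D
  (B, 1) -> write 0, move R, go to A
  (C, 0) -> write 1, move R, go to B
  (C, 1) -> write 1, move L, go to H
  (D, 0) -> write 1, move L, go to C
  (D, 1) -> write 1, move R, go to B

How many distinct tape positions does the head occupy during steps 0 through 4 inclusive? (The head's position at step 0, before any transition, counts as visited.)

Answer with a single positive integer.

Answer: 4

Derivation:
Step 1: in state A at pos 2, read 1 -> (A,1)->write 0,move R,goto C. Now: state=C, head=3, tape[-3..4]=01010000 (head:       ^)
Step 2: in state C at pos 3, read 0 -> (C,0)->write 1,move R,goto B. Now: state=B, head=4, tape[-3..5]=010100100 (head:        ^)
Step 3: in state B at pos 4, read 0 -> (B,0)->write 0,move R,goto D. Now: state=D, head=5, tape[-3..6]=0101001000 (head:         ^)
Step 4: in state D at pos 5, read 0 -> (D,0)->write 1,move L,goto C. Now: state=C, head=4, tape[-3..6]=0101001010 (head:        ^)
Head positions at steps 0..4: starting at 2, distinct positions visited = {2, 3, 4, 5} -> 4 position(s)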